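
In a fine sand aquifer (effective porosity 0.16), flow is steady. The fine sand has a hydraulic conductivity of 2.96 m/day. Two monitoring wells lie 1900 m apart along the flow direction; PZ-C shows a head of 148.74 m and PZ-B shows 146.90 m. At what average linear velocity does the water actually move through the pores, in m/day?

0.0179

Hydraulic gradient i = (148.74 − 146.90) / 1900 = 1.84 / 1900 = 0.0009684.
Darcy flux q = K · i = 2.960 × 0.0009684 = 0.002867 m/day.
Seepage velocity v = q / n_e = 0.002867 / 0.16 = 0.01792 m/day.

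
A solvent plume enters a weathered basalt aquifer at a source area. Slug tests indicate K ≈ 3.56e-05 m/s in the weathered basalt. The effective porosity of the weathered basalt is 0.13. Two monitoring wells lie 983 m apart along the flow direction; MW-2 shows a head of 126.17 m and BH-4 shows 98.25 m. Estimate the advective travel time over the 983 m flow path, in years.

Convert K: 3.56e-05 m/s × 86400 = 3.076 m/day.
Hydraulic gradient i = (126.17 − 98.25) / 983 = 27.92 / 983 = 0.02840.
Darcy flux q = K · i = 3.076 × 0.02840 = 0.08736 m/day.
Seepage velocity v = q / n_e = 0.08736 / 0.13 = 0.6720 m/day.
Travel time t = L / v = 983 / 0.6720 = 1463 days = 4.005 years.

4.00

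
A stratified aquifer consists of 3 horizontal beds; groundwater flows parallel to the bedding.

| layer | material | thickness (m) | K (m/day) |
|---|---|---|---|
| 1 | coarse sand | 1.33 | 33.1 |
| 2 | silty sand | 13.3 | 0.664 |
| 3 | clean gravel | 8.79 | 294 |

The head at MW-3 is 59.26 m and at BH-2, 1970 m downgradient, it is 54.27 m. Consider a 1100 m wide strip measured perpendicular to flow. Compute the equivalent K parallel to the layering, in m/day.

113

Flow is parallel to layering, so each bed carries its own Darcy discharge and the transmissivities add.
Σ(K_i·b_i) = 33.1×1.33 + 0.664×13.3 + 294×8.79 = 2637 m²/day.
Total thickness b = 23.42 m, so K_eq = Σ(K_i·b_i)/b = 112.6 m/day.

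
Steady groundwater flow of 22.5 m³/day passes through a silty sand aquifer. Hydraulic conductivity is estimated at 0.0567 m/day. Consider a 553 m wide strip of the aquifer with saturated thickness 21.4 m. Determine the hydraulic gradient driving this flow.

0.0335

Cross-sectional area A = 553 × 21.4 = 11834 m².
From Q = K·A·i, i = Q / (K·A) = 22.5 / (0.05670 × 11834) = 0.03353.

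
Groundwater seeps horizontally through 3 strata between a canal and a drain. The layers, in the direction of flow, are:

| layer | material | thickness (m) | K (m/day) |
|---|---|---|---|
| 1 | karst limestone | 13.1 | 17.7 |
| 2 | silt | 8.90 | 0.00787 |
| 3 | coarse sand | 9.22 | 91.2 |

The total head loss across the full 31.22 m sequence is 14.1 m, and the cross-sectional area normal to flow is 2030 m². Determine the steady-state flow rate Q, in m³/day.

25.3

Flow is perpendicular to layering, so the layers act in series and the equivalent K is the thickness-weighted harmonic mean.
Total thickness L = 13.1 + 8.90 + 9.22 = 31.22 m.
Σ(b_i/K_i) = 13.1/17.7 + 8.90/0.00787 + 9.22/91.2 = 1132 d.
K_eq = L / Σ(b_i/K_i) = 31.22 / 1132 = 0.02759 m/day.
Q = K_eq · A · (Δh/L) = 0.02759 × 2030 × (14.1/31.22) = 25.29 m³/day.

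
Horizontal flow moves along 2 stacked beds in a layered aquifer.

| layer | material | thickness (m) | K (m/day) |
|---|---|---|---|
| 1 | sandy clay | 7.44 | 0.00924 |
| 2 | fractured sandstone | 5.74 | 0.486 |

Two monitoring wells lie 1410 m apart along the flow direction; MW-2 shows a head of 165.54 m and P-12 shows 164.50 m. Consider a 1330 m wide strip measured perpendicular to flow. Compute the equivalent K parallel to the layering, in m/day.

0.217

Flow is parallel to layering, so each bed carries its own Darcy discharge and the transmissivities add.
Σ(K_i·b_i) = 0.00924×7.44 + 0.486×5.74 = 2.858 m²/day.
Total thickness b = 13.18 m, so K_eq = Σ(K_i·b_i)/b = 0.2169 m/day.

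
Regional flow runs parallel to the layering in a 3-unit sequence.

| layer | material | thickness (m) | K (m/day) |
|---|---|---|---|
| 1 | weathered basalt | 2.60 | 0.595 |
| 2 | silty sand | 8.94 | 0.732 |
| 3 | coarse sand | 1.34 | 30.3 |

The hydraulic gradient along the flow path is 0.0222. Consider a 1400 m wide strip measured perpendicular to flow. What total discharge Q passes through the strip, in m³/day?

Flow is parallel to layering, so each bed carries its own Darcy discharge and the transmissivities add.
Σ(K_i·b_i) = 0.595×2.60 + 0.732×8.94 + 30.3×1.34 = 48.69 m²/day.
Hydraulic gradient i = 0.0222.
Q = Σ(K_i·b_i) · W · i = 48.69 × 1400 × 0.02220 = 1513 m³/day.

1510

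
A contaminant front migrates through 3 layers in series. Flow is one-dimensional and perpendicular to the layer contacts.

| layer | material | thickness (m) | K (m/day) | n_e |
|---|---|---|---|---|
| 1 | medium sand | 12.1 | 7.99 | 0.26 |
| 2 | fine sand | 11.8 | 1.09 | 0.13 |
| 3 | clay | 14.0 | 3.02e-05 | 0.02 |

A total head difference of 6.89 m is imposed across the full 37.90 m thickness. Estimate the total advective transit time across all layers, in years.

With flow normal to the layers, continuity requires the same specific discharge q through every layer.
Σ(b_i/K_i) = 12.1/7.99 + 11.8/1.09 + 14.0/3.02e-05 = 4.636e+05 d.
q = Δh / Σ(b_i/K_i) = 6.89 / 4.636e+05 = 1.486e-05 m/day.
In each layer the seepage velocity is v_i = q/n_i, so the layer transit time is t_i = b_i·n_i / q:
  layer 1 (medium sand): t_1 = 12.1 × 0.26 / 1.486e-05 = 2.117e+05 d
  layer 2 (fine sand): t_2 = 11.8 × 0.13 / 1.486e-05 = 1.032e+05 d
  layer 3 (clay): t_3 = 14.0 × 0.02 / 1.486e-05 = 18840 d
Total t = Σ t_i = 3.337e+05 days = 913.7 years.

914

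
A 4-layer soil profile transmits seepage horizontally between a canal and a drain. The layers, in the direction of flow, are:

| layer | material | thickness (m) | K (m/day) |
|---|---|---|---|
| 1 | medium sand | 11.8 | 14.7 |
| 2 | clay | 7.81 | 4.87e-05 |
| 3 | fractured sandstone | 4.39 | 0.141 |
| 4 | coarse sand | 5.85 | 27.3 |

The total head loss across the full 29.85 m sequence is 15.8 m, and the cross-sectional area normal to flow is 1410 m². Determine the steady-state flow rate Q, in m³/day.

0.139

Flow is perpendicular to layering, so the layers act in series and the equivalent K is the thickness-weighted harmonic mean.
Total thickness L = 11.8 + 7.81 + 4.39 + 5.85 = 29.85 m.
Σ(b_i/K_i) = 11.8/14.7 + 7.81/4.87e-05 + 4.39/0.141 + 5.85/27.3 = 1.604e+05 d.
K_eq = L / Σ(b_i/K_i) = 29.85 / 1.604e+05 = 0.0001861 m/day.
Q = K_eq · A · (Δh/L) = 0.0001861 × 1410 × (15.8/29.85) = 0.1389 m³/day.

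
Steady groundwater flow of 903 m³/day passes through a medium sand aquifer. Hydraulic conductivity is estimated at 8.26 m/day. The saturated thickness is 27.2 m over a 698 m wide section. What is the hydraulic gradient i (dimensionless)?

Cross-sectional area A = 698 × 27.2 = 18986 m².
From Q = K·A·i, i = Q / (K·A) = 903 / (8.260 × 18986) = 0.005758.

0.00576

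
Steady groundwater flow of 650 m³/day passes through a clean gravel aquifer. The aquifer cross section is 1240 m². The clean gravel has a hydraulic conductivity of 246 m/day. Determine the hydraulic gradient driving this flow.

From Q = K·A·i, i = Q / (K·A) = 650 / (246.0 × 1240) = 0.002131.

0.00213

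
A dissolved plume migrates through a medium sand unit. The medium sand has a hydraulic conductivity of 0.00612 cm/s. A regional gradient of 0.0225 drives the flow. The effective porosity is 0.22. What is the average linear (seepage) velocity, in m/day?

0.541

Convert K: 0.00612 cm/s × 864 = 5.288 m/day.
Hydraulic gradient i = 0.0225.
Darcy flux q = K · i = 5.288 × 0.02250 = 0.1190 m/day.
Seepage velocity v = q / n_e = 0.1190 / 0.22 = 0.5408 m/day.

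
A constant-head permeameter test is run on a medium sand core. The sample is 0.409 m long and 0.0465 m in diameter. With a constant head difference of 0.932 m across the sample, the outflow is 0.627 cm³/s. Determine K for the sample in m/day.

14.0

Cross-sectional area A = π·(d/2)² = π × (0.0465/2)² = 0.001698 m².
Convert discharge: 0.627 cm³/s = 6.270e-07 m³/s.
Darcy's law rearranged: K = Q·L / (A·Δh) = 6.270e-07 × 0.409 / (0.001698 × 0.932) = 0.0001620 m/s = 14.00 m/day.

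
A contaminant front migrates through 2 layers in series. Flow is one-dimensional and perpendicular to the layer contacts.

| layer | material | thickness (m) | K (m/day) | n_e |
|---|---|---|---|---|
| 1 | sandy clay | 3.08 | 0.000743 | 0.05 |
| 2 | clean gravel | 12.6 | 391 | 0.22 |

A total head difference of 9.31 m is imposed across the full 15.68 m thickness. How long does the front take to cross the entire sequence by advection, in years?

3.57

With flow normal to the layers, continuity requires the same specific discharge q through every layer.
Σ(b_i/K_i) = 3.08/0.000743 + 12.6/391 = 4145 d.
q = Δh / Σ(b_i/K_i) = 9.31 / 4145 = 0.002246 m/day.
In each layer the seepage velocity is v_i = q/n_i, so the layer transit time is t_i = b_i·n_i / q:
  layer 1 (sandy clay): t_1 = 3.08 × 0.05 / 0.002246 = 68.57 d
  layer 2 (clean gravel): t_2 = 12.6 × 0.22 / 0.002246 = 1234 d
Total t = Σ t_i = 1303 days = 3.567 years.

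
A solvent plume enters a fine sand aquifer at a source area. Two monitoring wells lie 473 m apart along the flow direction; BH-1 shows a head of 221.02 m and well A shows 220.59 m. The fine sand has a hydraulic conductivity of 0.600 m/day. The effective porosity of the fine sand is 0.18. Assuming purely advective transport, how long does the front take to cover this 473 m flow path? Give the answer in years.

Hydraulic gradient i = (221.02 − 220.59) / 473 = 0.43 / 473 = 0.0009091.
Darcy flux q = K · i = 0.6000 × 0.0009091 = 0.0005455 m/day.
Seepage velocity v = q / n_e = 0.0005455 / 0.18 = 0.003030 m/day.
Travel time t = L / v = 473 / 0.003030 = 1.561e+05 days = 427.4 years.

427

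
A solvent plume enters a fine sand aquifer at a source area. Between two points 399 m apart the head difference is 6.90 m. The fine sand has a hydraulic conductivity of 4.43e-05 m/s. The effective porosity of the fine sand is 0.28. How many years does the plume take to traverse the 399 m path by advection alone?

4.62

Convert K: 4.43e-05 m/s × 86400 = 3.828 m/day.
Hydraulic gradient i = Δh / L = 6.90 / 399 = 0.01729.
Darcy flux q = K · i = 3.828 × 0.01729 = 0.06619 m/day.
Seepage velocity v = q / n_e = 0.06619 / 0.28 = 0.2364 m/day.
Travel time t = L / v = 399 / 0.2364 = 1688 days = 4.621 years.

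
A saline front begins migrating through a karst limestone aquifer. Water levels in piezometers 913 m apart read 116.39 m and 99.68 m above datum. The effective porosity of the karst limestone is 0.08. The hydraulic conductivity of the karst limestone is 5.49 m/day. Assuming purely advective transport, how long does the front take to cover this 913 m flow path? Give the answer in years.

Hydraulic gradient i = (116.39 − 99.68) / 913 = 16.71 / 913 = 0.01830.
Darcy flux q = K · i = 5.490 × 0.01830 = 0.1005 m/day.
Seepage velocity v = q / n_e = 0.1005 / 0.08 = 1.256 m/day.
Travel time t = L / v = 913 / 1.256 = 726.9 days = 1.990 years.

1.99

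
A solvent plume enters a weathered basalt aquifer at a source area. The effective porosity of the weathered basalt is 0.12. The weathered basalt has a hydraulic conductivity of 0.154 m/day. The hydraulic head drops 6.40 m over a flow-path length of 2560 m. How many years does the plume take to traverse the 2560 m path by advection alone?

2180

Hydraulic gradient i = Δh / L = 6.40 / 2560 = 0.002500.
Darcy flux q = K · i = 0.1540 × 0.002500 = 0.0003850 m/day.
Seepage velocity v = q / n_e = 0.0003850 / 0.12 = 0.003208 m/day.
Travel time t = L / v = 2560 / 0.003208 = 7.979e+05 days = 2185 years.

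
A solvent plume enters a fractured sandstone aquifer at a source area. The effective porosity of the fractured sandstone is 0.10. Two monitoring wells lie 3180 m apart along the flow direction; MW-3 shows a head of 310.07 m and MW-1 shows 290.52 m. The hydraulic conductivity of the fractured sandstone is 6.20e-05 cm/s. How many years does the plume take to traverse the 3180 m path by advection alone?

Convert K: 6.20e-05 cm/s × 864 = 0.05357 m/day.
Hydraulic gradient i = (310.07 − 290.52) / 3180 = 19.55 / 3180 = 0.006148.
Darcy flux q = K · i = 0.05357 × 0.006148 = 0.0003293 m/day.
Seepage velocity v = q / n_e = 0.0003293 / 0.10 = 0.003293 m/day.
Travel time t = L / v = 3180 / 0.003293 = 9.656e+05 days = 2644 years.

2640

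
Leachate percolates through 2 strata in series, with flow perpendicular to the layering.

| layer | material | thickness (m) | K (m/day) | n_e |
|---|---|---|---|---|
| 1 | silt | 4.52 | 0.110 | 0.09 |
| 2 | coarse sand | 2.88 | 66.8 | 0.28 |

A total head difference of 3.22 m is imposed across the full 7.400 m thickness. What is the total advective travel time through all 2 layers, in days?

With flow normal to the layers, continuity requires the same specific discharge q through every layer.
Σ(b_i/K_i) = 4.52/0.110 + 2.88/66.8 = 41.13 d.
q = Δh / Σ(b_i/K_i) = 3.22 / 41.13 = 0.07828 m/day.
In each layer the seepage velocity is v_i = q/n_i, so the layer transit time is t_i = b_i·n_i / q:
  layer 1 (silt): t_1 = 4.52 × 0.09 / 0.07828 = 5.197 d
  layer 2 (coarse sand): t_2 = 2.88 × 0.28 / 0.07828 = 10.30 d
Total t = Σ t_i = 15.50 days.

15.5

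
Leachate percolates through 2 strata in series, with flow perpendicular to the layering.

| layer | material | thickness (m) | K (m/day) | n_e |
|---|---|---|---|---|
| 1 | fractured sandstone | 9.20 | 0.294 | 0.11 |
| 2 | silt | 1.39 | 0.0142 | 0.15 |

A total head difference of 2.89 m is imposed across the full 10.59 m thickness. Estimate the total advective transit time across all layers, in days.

With flow normal to the layers, continuity requires the same specific discharge q through every layer.
Σ(b_i/K_i) = 9.20/0.294 + 1.39/0.0142 = 129.2 d.
q = Δh / Σ(b_i/K_i) = 2.89 / 129.2 = 0.02237 m/day.
In each layer the seepage velocity is v_i = q/n_i, so the layer transit time is t_i = b_i·n_i / q:
  layer 1 (fractured sandstone): t_1 = 9.20 × 0.11 / 0.02237 = 45.24 d
  layer 2 (silt): t_2 = 1.39 × 0.15 / 0.02237 = 9.320 d
Total t = Σ t_i = 54.56 days.

54.6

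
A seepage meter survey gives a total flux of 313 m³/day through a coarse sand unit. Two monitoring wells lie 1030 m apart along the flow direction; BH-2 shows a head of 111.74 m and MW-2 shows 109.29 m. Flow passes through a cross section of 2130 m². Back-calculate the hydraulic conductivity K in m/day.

61.8

Hydraulic gradient i = (111.74 − 109.29) / 1030 = 2.45 / 1030 = 0.002379.
From Q = K·A·i, K = Q / (A·i) = 313 / (2130 × 0.002379) = 61.78 m/day.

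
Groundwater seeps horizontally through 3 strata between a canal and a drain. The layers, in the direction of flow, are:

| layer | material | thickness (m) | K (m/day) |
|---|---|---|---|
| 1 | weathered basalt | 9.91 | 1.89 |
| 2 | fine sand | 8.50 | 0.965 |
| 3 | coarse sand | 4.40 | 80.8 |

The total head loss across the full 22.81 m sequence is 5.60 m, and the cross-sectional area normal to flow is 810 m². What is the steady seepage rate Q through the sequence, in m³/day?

322

Flow is perpendicular to layering, so the layers act in series and the equivalent K is the thickness-weighted harmonic mean.
Total thickness L = 9.91 + 8.50 + 4.40 = 22.81 m.
Σ(b_i/K_i) = 9.91/1.89 + 8.50/0.965 + 4.40/80.8 = 14.11 d.
K_eq = L / Σ(b_i/K_i) = 22.81 / 14.11 = 1.617 m/day.
Q = K_eq · A · (Δh/L) = 1.617 × 810 × (5.60/22.81) = 321.6 m³/day.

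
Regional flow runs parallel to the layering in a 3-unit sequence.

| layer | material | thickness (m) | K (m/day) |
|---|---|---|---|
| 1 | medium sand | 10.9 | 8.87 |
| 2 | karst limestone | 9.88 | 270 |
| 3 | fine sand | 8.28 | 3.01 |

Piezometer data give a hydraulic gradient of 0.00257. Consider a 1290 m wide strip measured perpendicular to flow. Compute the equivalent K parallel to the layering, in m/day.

Flow is parallel to layering, so each bed carries its own Darcy discharge and the transmissivities add.
Σ(K_i·b_i) = 8.87×10.9 + 270×9.88 + 3.01×8.28 = 2789 m²/day.
Total thickness b = 29.06 m, so K_eq = Σ(K_i·b_i)/b = 95.98 m/day.

96.0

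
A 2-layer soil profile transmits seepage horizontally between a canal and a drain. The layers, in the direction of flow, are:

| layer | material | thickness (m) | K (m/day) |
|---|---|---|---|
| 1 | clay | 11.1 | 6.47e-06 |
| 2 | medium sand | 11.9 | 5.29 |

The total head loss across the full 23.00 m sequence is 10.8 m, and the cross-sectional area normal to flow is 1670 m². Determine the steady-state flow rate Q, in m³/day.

0.0105

Flow is perpendicular to layering, so the layers act in series and the equivalent K is the thickness-weighted harmonic mean.
Total thickness L = 11.1 + 11.9 = 23.00 m.
Σ(b_i/K_i) = 11.1/6.47e-06 + 11.9/5.29 = 1.716e+06 d.
K_eq = L / Σ(b_i/K_i) = 23.00 / 1.716e+06 = 1.341e-05 m/day.
Q = K_eq · A · (Δh/L) = 1.341e-05 × 1670 × (10.8/23.00) = 0.01051 m³/day.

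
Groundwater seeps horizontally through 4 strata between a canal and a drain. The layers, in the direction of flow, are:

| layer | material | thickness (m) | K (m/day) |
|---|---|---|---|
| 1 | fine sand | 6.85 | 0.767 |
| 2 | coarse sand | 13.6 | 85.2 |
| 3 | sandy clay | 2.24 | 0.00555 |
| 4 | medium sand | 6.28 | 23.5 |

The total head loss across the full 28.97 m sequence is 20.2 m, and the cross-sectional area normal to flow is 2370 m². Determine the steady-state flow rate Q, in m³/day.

116

Flow is perpendicular to layering, so the layers act in series and the equivalent K is the thickness-weighted harmonic mean.
Total thickness L = 6.85 + 13.6 + 2.24 + 6.28 = 28.97 m.
Σ(b_i/K_i) = 6.85/0.767 + 13.6/85.2 + 2.24/0.00555 + 6.28/23.5 = 413.0 d.
K_eq = L / Σ(b_i/K_i) = 28.97 / 413.0 = 0.07015 m/day.
Q = K_eq · A · (Δh/L) = 0.07015 × 2370 × (20.2/28.97) = 115.9 m³/day.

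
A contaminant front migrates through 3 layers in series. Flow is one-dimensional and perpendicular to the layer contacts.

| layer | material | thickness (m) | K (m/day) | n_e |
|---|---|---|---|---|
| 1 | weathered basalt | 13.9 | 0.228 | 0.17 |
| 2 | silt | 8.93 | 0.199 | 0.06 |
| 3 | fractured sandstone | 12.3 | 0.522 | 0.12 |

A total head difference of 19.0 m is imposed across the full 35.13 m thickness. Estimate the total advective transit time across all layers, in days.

29.8

With flow normal to the layers, continuity requires the same specific discharge q through every layer.
Σ(b_i/K_i) = 13.9/0.228 + 8.93/0.199 + 12.3/0.522 = 129.4 d.
q = Δh / Σ(b_i/K_i) = 19.0 / 129.4 = 0.1468 m/day.
In each layer the seepage velocity is v_i = q/n_i, so the layer transit time is t_i = b_i·n_i / q:
  layer 1 (weathered basalt): t_1 = 13.9 × 0.17 / 0.1468 = 16.09 d
  layer 2 (silt): t_2 = 8.93 × 0.06 / 0.1468 = 3.649 d
  layer 3 (fractured sandstone): t_3 = 12.3 × 0.12 / 0.1468 = 10.05 d
Total t = Σ t_i = 29.80 days.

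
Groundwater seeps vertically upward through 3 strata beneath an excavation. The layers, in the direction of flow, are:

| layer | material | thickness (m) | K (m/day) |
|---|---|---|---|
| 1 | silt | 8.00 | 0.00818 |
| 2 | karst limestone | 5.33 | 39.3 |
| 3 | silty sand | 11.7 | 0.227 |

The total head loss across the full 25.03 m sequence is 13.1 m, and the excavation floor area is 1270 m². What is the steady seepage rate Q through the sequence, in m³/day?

16.2

Flow is perpendicular to layering, so the layers act in series and the equivalent K is the thickness-weighted harmonic mean.
Total thickness L = 8.00 + 5.33 + 11.7 = 25.03 m.
Σ(b_i/K_i) = 8.00/0.00818 + 5.33/39.3 + 11.7/0.227 = 1030 d.
K_eq = L / Σ(b_i/K_i) = 25.03 / 1030 = 0.02431 m/day.
Q = K_eq · A · (Δh/L) = 0.02431 × 1270 × (13.1/25.03) = 16.16 m³/day.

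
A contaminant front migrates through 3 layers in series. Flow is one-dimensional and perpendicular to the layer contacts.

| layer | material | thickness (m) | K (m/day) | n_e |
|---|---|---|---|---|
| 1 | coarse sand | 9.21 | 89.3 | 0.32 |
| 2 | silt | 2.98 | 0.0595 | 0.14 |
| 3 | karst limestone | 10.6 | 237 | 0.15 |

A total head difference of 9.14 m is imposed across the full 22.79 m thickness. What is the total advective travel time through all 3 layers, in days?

With flow normal to the layers, continuity requires the same specific discharge q through every layer.
Σ(b_i/K_i) = 9.21/89.3 + 2.98/0.0595 + 10.6/237 = 50.23 d.
q = Δh / Σ(b_i/K_i) = 9.14 / 50.23 = 0.1820 m/day.
In each layer the seepage velocity is v_i = q/n_i, so the layer transit time is t_i = b_i·n_i / q:
  layer 1 (coarse sand): t_1 = 9.21 × 0.32 / 0.1820 = 16.20 d
  layer 2 (silt): t_2 = 2.98 × 0.14 / 0.1820 = 2.293 d
  layer 3 (karst limestone): t_3 = 10.6 × 0.15 / 0.1820 = 8.738 d
Total t = Σ t_i = 27.23 days.

27.2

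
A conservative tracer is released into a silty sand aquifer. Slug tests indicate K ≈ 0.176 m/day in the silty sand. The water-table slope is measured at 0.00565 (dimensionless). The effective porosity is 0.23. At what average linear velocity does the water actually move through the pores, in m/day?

0.00432

Hydraulic gradient i = 0.00565.
Darcy flux q = K · i = 0.1760 × 0.005650 = 0.0009944 m/day.
Seepage velocity v = q / n_e = 0.0009944 / 0.23 = 0.004323 m/day.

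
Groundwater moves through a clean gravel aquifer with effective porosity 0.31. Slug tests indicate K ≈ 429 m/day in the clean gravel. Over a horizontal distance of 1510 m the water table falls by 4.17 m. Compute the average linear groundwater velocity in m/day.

3.82

Hydraulic gradient i = Δh / L = 4.17 / 1510 = 0.002762.
Darcy flux q = K · i = 429.0 × 0.002762 = 1.185 m/day.
Seepage velocity v = q / n_e = 1.185 / 0.31 = 3.822 m/day.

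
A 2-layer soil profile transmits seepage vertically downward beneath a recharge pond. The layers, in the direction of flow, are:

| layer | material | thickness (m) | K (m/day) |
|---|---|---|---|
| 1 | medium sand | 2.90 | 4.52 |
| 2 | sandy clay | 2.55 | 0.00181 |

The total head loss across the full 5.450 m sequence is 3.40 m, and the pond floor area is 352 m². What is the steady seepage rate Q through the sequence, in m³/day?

0.849

Flow is perpendicular to layering, so the layers act in series and the equivalent K is the thickness-weighted harmonic mean.
Total thickness L = 2.90 + 2.55 = 5.450 m.
Σ(b_i/K_i) = 2.90/4.52 + 2.55/0.00181 = 1409 d.
K_eq = L / Σ(b_i/K_i) = 5.450 / 1409 = 0.003867 m/day.
Q = K_eq · A · (Δh/L) = 0.003867 × 352 × (3.40/5.450) = 0.8491 m³/day.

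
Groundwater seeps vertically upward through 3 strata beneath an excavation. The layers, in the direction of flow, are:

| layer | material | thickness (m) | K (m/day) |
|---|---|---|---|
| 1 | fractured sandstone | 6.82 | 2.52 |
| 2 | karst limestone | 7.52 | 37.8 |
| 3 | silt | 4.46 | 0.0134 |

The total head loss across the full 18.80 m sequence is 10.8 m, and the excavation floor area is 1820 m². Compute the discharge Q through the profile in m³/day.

58.5

Flow is perpendicular to layering, so the layers act in series and the equivalent K is the thickness-weighted harmonic mean.
Total thickness L = 6.82 + 7.52 + 4.46 = 18.80 m.
Σ(b_i/K_i) = 6.82/2.52 + 7.52/37.8 + 4.46/0.0134 = 335.7 d.
K_eq = L / Σ(b_i/K_i) = 18.80 / 335.7 = 0.05600 m/day.
Q = K_eq · A · (Δh/L) = 0.05600 × 1820 × (10.8/18.80) = 58.55 m³/day.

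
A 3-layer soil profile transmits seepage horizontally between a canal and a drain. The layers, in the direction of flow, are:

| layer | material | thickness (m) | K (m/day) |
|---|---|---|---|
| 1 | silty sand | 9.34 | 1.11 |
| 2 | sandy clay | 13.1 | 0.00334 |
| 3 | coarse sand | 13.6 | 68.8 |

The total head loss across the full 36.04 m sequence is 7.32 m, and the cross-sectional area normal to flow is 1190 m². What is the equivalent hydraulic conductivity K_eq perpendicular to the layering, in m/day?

0.00917

Flow is perpendicular to layering, so the layers act in series and the equivalent K is the thickness-weighted harmonic mean.
Total thickness L = 9.34 + 13.1 + 13.6 = 36.04 m.
Σ(b_i/K_i) = 9.34/1.11 + 13.1/0.00334 + 13.6/68.8 = 3931 d.
K_eq = L / Σ(b_i/K_i) = 36.04 / 3931 = 0.009169 m/day.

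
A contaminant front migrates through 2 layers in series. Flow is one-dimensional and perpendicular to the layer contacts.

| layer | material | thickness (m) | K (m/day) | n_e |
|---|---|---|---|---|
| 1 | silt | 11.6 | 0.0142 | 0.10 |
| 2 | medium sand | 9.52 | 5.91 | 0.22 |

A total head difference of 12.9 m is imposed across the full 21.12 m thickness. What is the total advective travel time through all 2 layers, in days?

With flow normal to the layers, continuity requires the same specific discharge q through every layer.
Σ(b_i/K_i) = 11.6/0.0142 + 9.52/5.91 = 818.5 d.
q = Δh / Σ(b_i/K_i) = 12.9 / 818.5 = 0.01576 m/day.
In each layer the seepage velocity is v_i = q/n_i, so the layer transit time is t_i = b_i·n_i / q:
  layer 1 (silt): t_1 = 11.6 × 0.10 / 0.01576 = 73.60 d
  layer 2 (medium sand): t_2 = 9.52 × 0.22 / 0.01576 = 132.9 d
Total t = Σ t_i = 206.5 days.

206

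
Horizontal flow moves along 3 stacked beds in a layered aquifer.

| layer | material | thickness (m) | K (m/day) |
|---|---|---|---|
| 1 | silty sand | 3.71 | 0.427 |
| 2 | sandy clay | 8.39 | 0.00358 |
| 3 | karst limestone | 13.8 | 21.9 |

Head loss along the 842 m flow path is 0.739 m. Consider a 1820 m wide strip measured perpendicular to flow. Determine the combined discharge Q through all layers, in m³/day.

Flow is parallel to layering, so each bed carries its own Darcy discharge and the transmissivities add.
Σ(K_i·b_i) = 0.427×3.71 + 0.00358×8.39 + 21.9×13.8 = 303.8 m²/day.
Hydraulic gradient i = Δh / L = 0.739 / 842 = 0.0008777.
Q = Σ(K_i·b_i) · W · i = 303.8 × 1820 × 0.0008777 = 485.3 m³/day.

485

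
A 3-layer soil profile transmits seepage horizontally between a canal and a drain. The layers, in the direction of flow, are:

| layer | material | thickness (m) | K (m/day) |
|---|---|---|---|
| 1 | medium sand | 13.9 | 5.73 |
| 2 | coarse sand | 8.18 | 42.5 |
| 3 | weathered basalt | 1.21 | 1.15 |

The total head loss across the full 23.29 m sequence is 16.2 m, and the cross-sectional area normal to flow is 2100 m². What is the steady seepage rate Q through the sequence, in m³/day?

Flow is perpendicular to layering, so the layers act in series and the equivalent K is the thickness-weighted harmonic mean.
Total thickness L = 13.9 + 8.18 + 1.21 = 23.29 m.
Σ(b_i/K_i) = 13.9/5.73 + 8.18/42.5 + 1.21/1.15 = 3.670 d.
K_eq = L / Σ(b_i/K_i) = 23.29 / 3.670 = 6.345 m/day.
Q = K_eq · A · (Δh/L) = 6.345 × 2100 × (16.2/23.29) = 9269 m³/day.

9270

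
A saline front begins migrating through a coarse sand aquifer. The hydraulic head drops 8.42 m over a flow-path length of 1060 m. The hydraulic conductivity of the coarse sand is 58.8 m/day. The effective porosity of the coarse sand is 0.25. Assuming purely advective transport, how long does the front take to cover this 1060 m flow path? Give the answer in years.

Hydraulic gradient i = Δh / L = 8.42 / 1060 = 0.007943.
Darcy flux q = K · i = 58.80 × 0.007943 = 0.4671 m/day.
Seepage velocity v = q / n_e = 0.4671 / 0.25 = 1.868 m/day.
Travel time t = L / v = 1060 / 1.868 = 567.4 days = 1.553 years.

1.55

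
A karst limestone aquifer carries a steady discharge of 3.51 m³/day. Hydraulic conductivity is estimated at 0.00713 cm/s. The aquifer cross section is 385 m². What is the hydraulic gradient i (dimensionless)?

0.00148

Convert K: 0.00713 cm/s × 864 = 6.160 m/day.
From Q = K·A·i, i = Q / (K·A) = 3.51 / (6.160 × 385.0) = 0.001480.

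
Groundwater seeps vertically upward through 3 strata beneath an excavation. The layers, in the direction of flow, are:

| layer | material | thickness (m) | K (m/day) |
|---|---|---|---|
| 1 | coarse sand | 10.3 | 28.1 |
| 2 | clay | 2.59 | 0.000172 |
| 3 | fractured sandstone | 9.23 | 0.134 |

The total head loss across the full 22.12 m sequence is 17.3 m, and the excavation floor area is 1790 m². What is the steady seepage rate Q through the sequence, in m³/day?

Flow is perpendicular to layering, so the layers act in series and the equivalent K is the thickness-weighted harmonic mean.
Total thickness L = 10.3 + 2.59 + 9.23 = 22.12 m.
Σ(b_i/K_i) = 10.3/28.1 + 2.59/0.000172 + 9.23/0.134 = 15127 d.
K_eq = L / Σ(b_i/K_i) = 22.12 / 15127 = 0.001462 m/day.
Q = K_eq · A · (Δh/L) = 0.001462 × 1790 × (17.3/22.12) = 2.047 m³/day.

2.05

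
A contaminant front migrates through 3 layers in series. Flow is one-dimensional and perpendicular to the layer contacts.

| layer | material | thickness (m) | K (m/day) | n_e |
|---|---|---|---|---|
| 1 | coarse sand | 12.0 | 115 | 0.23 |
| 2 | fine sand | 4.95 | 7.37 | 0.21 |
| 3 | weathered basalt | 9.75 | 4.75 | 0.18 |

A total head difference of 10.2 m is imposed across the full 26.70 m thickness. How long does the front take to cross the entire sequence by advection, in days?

1.54

With flow normal to the layers, continuity requires the same specific discharge q through every layer.
Σ(b_i/K_i) = 12.0/115 + 4.95/7.37 + 9.75/4.75 = 2.829 d.
q = Δh / Σ(b_i/K_i) = 10.2 / 2.829 = 3.606 m/day.
In each layer the seepage velocity is v_i = q/n_i, so the layer transit time is t_i = b_i·n_i / q:
  layer 1 (coarse sand): t_1 = 12.0 × 0.23 / 3.606 = 0.7654 d
  layer 2 (fine sand): t_2 = 4.95 × 0.21 / 3.606 = 0.2883 d
  layer 3 (weathered basalt): t_3 = 9.75 × 0.18 / 3.606 = 0.4867 d
Total t = Σ t_i = 1.540 days.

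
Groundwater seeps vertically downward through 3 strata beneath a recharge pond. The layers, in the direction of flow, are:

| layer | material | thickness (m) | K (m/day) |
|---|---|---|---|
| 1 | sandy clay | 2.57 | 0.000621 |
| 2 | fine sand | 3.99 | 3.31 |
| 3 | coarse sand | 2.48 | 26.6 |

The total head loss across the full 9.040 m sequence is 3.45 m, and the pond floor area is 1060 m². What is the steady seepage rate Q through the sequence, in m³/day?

0.883

Flow is perpendicular to layering, so the layers act in series and the equivalent K is the thickness-weighted harmonic mean.
Total thickness L = 2.57 + 3.99 + 2.48 = 9.040 m.
Σ(b_i/K_i) = 2.57/0.000621 + 3.99/3.31 + 2.48/26.6 = 4140 d.
K_eq = L / Σ(b_i/K_i) = 9.040 / 4140 = 0.002184 m/day.
Q = K_eq · A · (Δh/L) = 0.002184 × 1060 × (3.45/9.040) = 0.8834 m³/day.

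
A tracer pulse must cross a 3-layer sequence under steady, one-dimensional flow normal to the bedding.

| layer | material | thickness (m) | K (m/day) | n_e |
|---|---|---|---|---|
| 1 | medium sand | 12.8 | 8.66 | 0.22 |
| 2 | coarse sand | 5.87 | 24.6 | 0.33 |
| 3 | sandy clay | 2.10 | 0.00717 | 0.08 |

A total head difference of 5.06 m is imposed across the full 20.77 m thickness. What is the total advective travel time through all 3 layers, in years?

0.784

With flow normal to the layers, continuity requires the same specific discharge q through every layer.
Σ(b_i/K_i) = 12.8/8.66 + 5.87/24.6 + 2.10/0.00717 = 294.6 d.
q = Δh / Σ(b_i/K_i) = 5.06 / 294.6 = 0.01718 m/day.
In each layer the seepage velocity is v_i = q/n_i, so the layer transit time is t_i = b_i·n_i / q:
  layer 1 (medium sand): t_1 = 12.8 × 0.22 / 0.01718 = 164.0 d
  layer 2 (coarse sand): t_2 = 5.87 × 0.33 / 0.01718 = 112.8 d
  layer 3 (sandy clay): t_3 = 2.10 × 0.08 / 0.01718 = 9.781 d
Total t = Σ t_i = 286.5 days = 0.7844 years.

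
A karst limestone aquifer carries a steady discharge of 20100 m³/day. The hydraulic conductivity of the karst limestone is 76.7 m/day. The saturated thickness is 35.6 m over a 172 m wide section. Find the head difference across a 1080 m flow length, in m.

Cross-sectional area A = 172 × 35.6 = 6123 m².
From Q = K·A·i, i = Q / (K·A) = 20100 / (76.70 × 6123) = 0.04280.
Head loss Δh = i · L = 0.04280 × 1080 = 46.22 m.

46.2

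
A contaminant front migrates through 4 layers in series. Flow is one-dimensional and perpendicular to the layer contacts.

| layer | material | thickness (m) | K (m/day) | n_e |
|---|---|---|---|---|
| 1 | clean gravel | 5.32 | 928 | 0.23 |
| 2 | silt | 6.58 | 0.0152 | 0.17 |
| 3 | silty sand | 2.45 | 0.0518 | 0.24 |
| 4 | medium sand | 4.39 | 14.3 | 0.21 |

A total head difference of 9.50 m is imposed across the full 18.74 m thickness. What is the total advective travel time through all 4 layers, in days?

With flow normal to the layers, continuity requires the same specific discharge q through every layer.
Σ(b_i/K_i) = 5.32/928 + 6.58/0.0152 + 2.45/0.0518 + 4.39/14.3 = 480.5 d.
q = Δh / Σ(b_i/K_i) = 9.50 / 480.5 = 0.01977 m/day.
In each layer the seepage velocity is v_i = q/n_i, so the layer transit time is t_i = b_i·n_i / q:
  layer 1 (clean gravel): t_1 = 5.32 × 0.23 / 0.01977 = 61.89 d
  layer 2 (silt): t_2 = 6.58 × 0.17 / 0.01977 = 56.58 d
  layer 3 (silty sand): t_3 = 2.45 × 0.24 / 0.01977 = 29.74 d
  layer 4 (medium sand): t_4 = 4.39 × 0.21 / 0.01977 = 46.63 d
Total t = Σ t_i = 194.8 days.

195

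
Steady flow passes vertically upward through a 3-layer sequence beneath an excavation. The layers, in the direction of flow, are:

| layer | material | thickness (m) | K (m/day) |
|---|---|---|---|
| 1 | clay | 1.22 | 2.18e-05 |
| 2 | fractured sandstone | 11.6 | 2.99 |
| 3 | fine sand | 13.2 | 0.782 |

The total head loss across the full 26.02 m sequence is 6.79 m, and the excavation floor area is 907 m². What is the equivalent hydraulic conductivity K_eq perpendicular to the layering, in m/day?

Flow is perpendicular to layering, so the layers act in series and the equivalent K is the thickness-weighted harmonic mean.
Total thickness L = 1.22 + 11.6 + 13.2 = 26.02 m.
Σ(b_i/K_i) = 1.22/2.18e-05 + 11.6/2.99 + 13.2/0.782 = 55984 d.
K_eq = L / Σ(b_i/K_i) = 26.02 / 55984 = 0.0004648 m/day.

0.000465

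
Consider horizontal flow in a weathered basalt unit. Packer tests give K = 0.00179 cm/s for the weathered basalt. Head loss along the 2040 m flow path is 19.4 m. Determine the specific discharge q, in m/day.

Convert K: 0.00179 cm/s × 864 = 1.547 m/day.
Hydraulic gradient i = Δh / L = 19.4 / 2040 = 0.009510.
Specific discharge q = K · i = 1.547 × 0.009510 = 0.01471 m/day.

0.0147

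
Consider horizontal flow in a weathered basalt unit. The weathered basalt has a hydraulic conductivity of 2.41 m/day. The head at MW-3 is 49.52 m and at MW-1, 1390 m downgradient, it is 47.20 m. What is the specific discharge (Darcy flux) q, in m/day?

0.00402

Hydraulic gradient i = (49.52 − 47.20) / 1390 = 2.32 / 1390 = 0.001669.
Specific discharge q = K · i = 2.410 × 0.001669 = 0.004022 m/day.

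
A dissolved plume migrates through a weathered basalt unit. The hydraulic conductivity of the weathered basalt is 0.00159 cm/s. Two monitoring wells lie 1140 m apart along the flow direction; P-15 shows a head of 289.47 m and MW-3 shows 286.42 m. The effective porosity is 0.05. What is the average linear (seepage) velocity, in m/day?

Convert K: 0.00159 cm/s × 864 = 1.374 m/day.
Hydraulic gradient i = (289.47 − 286.42) / 1140 = 3.05 / 1140 = 0.002675.
Darcy flux q = K · i = 1.374 × 0.002675 = 0.003675 m/day.
Seepage velocity v = q / n_e = 0.003675 / 0.05 = 0.07351 m/day.

0.0735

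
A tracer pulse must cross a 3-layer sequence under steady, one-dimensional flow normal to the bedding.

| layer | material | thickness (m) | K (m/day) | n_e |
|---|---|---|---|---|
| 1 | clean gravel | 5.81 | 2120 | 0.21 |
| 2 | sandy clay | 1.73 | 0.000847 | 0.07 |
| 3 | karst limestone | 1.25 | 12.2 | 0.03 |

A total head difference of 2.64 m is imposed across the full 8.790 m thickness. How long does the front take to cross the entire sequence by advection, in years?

With flow normal to the layers, continuity requires the same specific discharge q through every layer.
Σ(b_i/K_i) = 5.81/2120 + 1.73/0.000847 + 1.25/12.2 = 2043 d.
q = Δh / Σ(b_i/K_i) = 2.64 / 2043 = 0.001292 m/day.
In each layer the seepage velocity is v_i = q/n_i, so the layer transit time is t_i = b_i·n_i / q:
  layer 1 (clean gravel): t_1 = 5.81 × 0.21 / 0.001292 = 944.0 d
  layer 2 (sandy clay): t_2 = 1.73 × 0.07 / 0.001292 = 93.70 d
  layer 3 (karst limestone): t_3 = 1.25 × 0.03 / 0.001292 = 29.01 d
Total t = Σ t_i = 1067 days = 2.921 years.

2.92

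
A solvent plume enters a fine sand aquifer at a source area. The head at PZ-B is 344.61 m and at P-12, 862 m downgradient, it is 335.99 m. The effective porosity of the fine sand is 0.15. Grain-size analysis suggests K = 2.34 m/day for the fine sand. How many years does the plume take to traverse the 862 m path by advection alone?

Hydraulic gradient i = (344.61 − 335.99) / 862 = 8.62 / 862 = 0.01000.
Darcy flux q = K · i = 2.340 × 0.01000 = 0.02340 m/day.
Seepage velocity v = q / n_e = 0.02340 / 0.15 = 0.1560 m/day.
Travel time t = L / v = 862 / 0.1560 = 5526 days = 15.13 years.

15.1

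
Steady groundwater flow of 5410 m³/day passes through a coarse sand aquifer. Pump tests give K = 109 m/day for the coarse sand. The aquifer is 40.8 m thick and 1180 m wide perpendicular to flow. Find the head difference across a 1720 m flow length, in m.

1.77

Cross-sectional area A = 1180 × 40.8 = 48144 m².
From Q = K·A·i, i = Q / (K·A) = 5410 / (109.0 × 48144) = 0.001031.
Head loss Δh = i · L = 0.001031 × 1720 = 1.773 m.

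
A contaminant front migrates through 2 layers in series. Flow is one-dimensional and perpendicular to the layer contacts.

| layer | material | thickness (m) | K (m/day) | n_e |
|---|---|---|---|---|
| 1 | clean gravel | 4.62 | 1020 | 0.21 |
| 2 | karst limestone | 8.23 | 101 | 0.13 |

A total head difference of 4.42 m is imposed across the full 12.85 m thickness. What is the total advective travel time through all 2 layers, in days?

0.0397

With flow normal to the layers, continuity requires the same specific discharge q through every layer.
Σ(b_i/K_i) = 4.62/1020 + 8.23/101 = 0.08601 d.
q = Δh / Σ(b_i/K_i) = 4.42 / 0.08601 = 51.39 m/day.
In each layer the seepage velocity is v_i = q/n_i, so the layer transit time is t_i = b_i·n_i / q:
  layer 1 (clean gravel): t_1 = 4.62 × 0.21 / 51.39 = 0.01888 d
  layer 2 (karst limestone): t_2 = 8.23 × 0.13 / 51.39 = 0.02082 d
Total t = Σ t_i = 0.03970 days.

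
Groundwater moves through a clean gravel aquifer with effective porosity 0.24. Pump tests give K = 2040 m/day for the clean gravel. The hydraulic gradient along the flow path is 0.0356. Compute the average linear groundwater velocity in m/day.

303

Hydraulic gradient i = 0.0356.
Darcy flux q = K · i = 2040 × 0.03560 = 72.62 m/day.
Seepage velocity v = q / n_e = 72.62 / 0.24 = 302.6 m/day.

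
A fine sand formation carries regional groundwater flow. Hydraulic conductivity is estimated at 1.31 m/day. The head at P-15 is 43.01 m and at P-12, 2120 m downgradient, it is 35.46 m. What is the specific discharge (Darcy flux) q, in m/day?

0.00467

Hydraulic gradient i = (43.01 − 35.46) / 2120 = 7.55 / 2120 = 0.003561.
Specific discharge q = K · i = 1.310 × 0.003561 = 0.004665 m/day.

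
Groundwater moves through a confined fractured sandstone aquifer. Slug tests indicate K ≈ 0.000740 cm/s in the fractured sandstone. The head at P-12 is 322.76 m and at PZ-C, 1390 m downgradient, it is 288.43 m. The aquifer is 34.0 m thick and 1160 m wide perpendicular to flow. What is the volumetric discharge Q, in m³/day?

623

Convert K: 0.000740 cm/s × 864 = 0.6394 m/day.
Cross-sectional area A = 1160 × 34.0 = 39440 m².
Hydraulic gradient i = (322.76 − 288.43) / 1390 = 34.33 / 1390 = 0.02470.
Darcy's law: Q = K · A · i = 0.6394 × 39440 × 0.02470 = 622.8 m³/day.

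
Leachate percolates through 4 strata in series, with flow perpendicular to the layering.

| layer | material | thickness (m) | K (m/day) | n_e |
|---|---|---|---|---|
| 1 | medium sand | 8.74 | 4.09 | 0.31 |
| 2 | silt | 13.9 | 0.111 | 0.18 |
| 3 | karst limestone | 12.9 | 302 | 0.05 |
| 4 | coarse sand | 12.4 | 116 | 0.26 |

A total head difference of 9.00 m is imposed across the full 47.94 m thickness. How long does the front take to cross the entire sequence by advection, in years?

0.352

With flow normal to the layers, continuity requires the same specific discharge q through every layer.
Σ(b_i/K_i) = 8.74/4.09 + 13.9/0.111 + 12.9/302 + 12.4/116 = 127.5 d.
q = Δh / Σ(b_i/K_i) = 9.00 / 127.5 = 0.07058 m/day.
In each layer the seepage velocity is v_i = q/n_i, so the layer transit time is t_i = b_i·n_i / q:
  layer 1 (medium sand): t_1 = 8.74 × 0.31 / 0.07058 = 38.39 d
  layer 2 (silt): t_2 = 13.9 × 0.18 / 0.07058 = 35.45 d
  layer 3 (karst limestone): t_3 = 12.9 × 0.05 / 0.07058 = 9.138 d
  layer 4 (coarse sand): t_4 = 12.4 × 0.26 / 0.07058 = 45.68 d
Total t = Σ t_i = 128.7 days = 0.3522 years.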